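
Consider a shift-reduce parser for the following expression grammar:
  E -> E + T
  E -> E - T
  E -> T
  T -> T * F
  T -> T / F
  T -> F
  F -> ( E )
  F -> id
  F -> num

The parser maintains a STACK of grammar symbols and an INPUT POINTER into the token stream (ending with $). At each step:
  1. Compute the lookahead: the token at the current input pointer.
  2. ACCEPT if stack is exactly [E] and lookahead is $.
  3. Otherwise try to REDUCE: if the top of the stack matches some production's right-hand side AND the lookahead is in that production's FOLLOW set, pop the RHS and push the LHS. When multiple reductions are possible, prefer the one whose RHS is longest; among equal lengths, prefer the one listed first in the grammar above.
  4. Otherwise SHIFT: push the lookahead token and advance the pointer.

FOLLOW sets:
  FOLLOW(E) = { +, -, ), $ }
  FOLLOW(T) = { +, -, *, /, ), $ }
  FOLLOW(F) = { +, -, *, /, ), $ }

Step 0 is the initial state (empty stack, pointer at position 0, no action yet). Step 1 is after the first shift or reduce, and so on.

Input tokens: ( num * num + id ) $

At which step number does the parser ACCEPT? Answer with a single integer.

Answer: 19

Derivation:
Step 1: shift (. Stack=[(] ptr=1 lookahead=num remaining=[num * num + id ) $]
Step 2: shift num. Stack=[( num] ptr=2 lookahead=* remaining=[* num + id ) $]
Step 3: reduce F->num. Stack=[( F] ptr=2 lookahead=* remaining=[* num + id ) $]
Step 4: reduce T->F. Stack=[( T] ptr=2 lookahead=* remaining=[* num + id ) $]
Step 5: shift *. Stack=[( T *] ptr=3 lookahead=num remaining=[num + id ) $]
Step 6: shift num. Stack=[( T * num] ptr=4 lookahead=+ remaining=[+ id ) $]
Step 7: reduce F->num. Stack=[( T * F] ptr=4 lookahead=+ remaining=[+ id ) $]
Step 8: reduce T->T * F. Stack=[( T] ptr=4 lookahead=+ remaining=[+ id ) $]
Step 9: reduce E->T. Stack=[( E] ptr=4 lookahead=+ remaining=[+ id ) $]
Step 10: shift +. Stack=[( E +] ptr=5 lookahead=id remaining=[id ) $]
Step 11: shift id. Stack=[( E + id] ptr=6 lookahead=) remaining=[) $]
Step 12: reduce F->id. Stack=[( E + F] ptr=6 lookahead=) remaining=[) $]
Step 13: reduce T->F. Stack=[( E + T] ptr=6 lookahead=) remaining=[) $]
Step 14: reduce E->E + T. Stack=[( E] ptr=6 lookahead=) remaining=[) $]
Step 15: shift ). Stack=[( E )] ptr=7 lookahead=$ remaining=[$]
Step 16: reduce F->( E ). Stack=[F] ptr=7 lookahead=$ remaining=[$]
Step 17: reduce T->F. Stack=[T] ptr=7 lookahead=$ remaining=[$]
Step 18: reduce E->T. Stack=[E] ptr=7 lookahead=$ remaining=[$]
Step 19: accept. Stack=[E] ptr=7 lookahead=$ remaining=[$]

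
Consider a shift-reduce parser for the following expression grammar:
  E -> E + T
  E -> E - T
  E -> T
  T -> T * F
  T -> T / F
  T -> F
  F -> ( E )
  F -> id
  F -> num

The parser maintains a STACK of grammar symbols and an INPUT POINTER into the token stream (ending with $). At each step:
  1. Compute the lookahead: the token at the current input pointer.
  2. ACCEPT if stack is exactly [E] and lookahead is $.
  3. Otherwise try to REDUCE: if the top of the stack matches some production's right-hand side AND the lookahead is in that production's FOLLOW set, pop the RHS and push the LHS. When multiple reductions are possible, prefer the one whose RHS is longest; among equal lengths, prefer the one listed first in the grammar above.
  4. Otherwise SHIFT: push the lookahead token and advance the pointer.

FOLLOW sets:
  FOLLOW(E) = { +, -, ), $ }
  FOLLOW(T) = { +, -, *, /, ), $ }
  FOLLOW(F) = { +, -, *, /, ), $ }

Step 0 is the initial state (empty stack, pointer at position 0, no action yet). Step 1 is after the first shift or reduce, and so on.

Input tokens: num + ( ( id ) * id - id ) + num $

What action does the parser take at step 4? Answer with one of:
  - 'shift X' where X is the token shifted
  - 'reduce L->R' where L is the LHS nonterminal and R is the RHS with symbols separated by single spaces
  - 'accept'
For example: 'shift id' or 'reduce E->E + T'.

Answer: reduce E->T

Derivation:
Step 1: shift num. Stack=[num] ptr=1 lookahead=+ remaining=[+ ( ( id ) * id - id ) + num $]
Step 2: reduce F->num. Stack=[F] ptr=1 lookahead=+ remaining=[+ ( ( id ) * id - id ) + num $]
Step 3: reduce T->F. Stack=[T] ptr=1 lookahead=+ remaining=[+ ( ( id ) * id - id ) + num $]
Step 4: reduce E->T. Stack=[E] ptr=1 lookahead=+ remaining=[+ ( ( id ) * id - id ) + num $]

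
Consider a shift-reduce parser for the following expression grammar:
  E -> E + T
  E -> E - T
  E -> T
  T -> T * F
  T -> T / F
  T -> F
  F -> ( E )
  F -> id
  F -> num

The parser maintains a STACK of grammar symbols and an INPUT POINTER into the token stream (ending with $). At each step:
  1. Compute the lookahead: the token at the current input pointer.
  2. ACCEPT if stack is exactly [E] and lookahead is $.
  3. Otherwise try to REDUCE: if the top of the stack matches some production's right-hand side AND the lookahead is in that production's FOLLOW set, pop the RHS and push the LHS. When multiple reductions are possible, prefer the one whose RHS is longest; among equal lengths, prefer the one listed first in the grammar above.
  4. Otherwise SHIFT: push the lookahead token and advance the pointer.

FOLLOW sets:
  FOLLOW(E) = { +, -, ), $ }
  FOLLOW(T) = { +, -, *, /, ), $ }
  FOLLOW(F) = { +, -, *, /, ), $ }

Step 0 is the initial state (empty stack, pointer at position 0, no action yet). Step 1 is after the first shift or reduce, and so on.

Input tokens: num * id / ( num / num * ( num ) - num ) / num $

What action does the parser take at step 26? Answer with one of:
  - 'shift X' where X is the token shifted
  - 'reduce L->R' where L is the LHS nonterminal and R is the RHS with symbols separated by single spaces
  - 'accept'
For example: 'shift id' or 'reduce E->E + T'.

Answer: reduce E->T

Derivation:
Step 1: shift num. Stack=[num] ptr=1 lookahead=* remaining=[* id / ( num / num * ( num ) - num ) / num $]
Step 2: reduce F->num. Stack=[F] ptr=1 lookahead=* remaining=[* id / ( num / num * ( num ) - num ) / num $]
Step 3: reduce T->F. Stack=[T] ptr=1 lookahead=* remaining=[* id / ( num / num * ( num ) - num ) / num $]
Step 4: shift *. Stack=[T *] ptr=2 lookahead=id remaining=[id / ( num / num * ( num ) - num ) / num $]
Step 5: shift id. Stack=[T * id] ptr=3 lookahead=/ remaining=[/ ( num / num * ( num ) - num ) / num $]
Step 6: reduce F->id. Stack=[T * F] ptr=3 lookahead=/ remaining=[/ ( num / num * ( num ) - num ) / num $]
Step 7: reduce T->T * F. Stack=[T] ptr=3 lookahead=/ remaining=[/ ( num / num * ( num ) - num ) / num $]
Step 8: shift /. Stack=[T /] ptr=4 lookahead=( remaining=[( num / num * ( num ) - num ) / num $]
Step 9: shift (. Stack=[T / (] ptr=5 lookahead=num remaining=[num / num * ( num ) - num ) / num $]
Step 10: shift num. Stack=[T / ( num] ptr=6 lookahead=/ remaining=[/ num * ( num ) - num ) / num $]
Step 11: reduce F->num. Stack=[T / ( F] ptr=6 lookahead=/ remaining=[/ num * ( num ) - num ) / num $]
Step 12: reduce T->F. Stack=[T / ( T] ptr=6 lookahead=/ remaining=[/ num * ( num ) - num ) / num $]
Step 13: shift /. Stack=[T / ( T /] ptr=7 lookahead=num remaining=[num * ( num ) - num ) / num $]
Step 14: shift num. Stack=[T / ( T / num] ptr=8 lookahead=* remaining=[* ( num ) - num ) / num $]
Step 15: reduce F->num. Stack=[T / ( T / F] ptr=8 lookahead=* remaining=[* ( num ) - num ) / num $]
Step 16: reduce T->T / F. Stack=[T / ( T] ptr=8 lookahead=* remaining=[* ( num ) - num ) / num $]
Step 17: shift *. Stack=[T / ( T *] ptr=9 lookahead=( remaining=[( num ) - num ) / num $]
Step 18: shift (. Stack=[T / ( T * (] ptr=10 lookahead=num remaining=[num ) - num ) / num $]
Step 19: shift num. Stack=[T / ( T * ( num] ptr=11 lookahead=) remaining=[) - num ) / num $]
Step 20: reduce F->num. Stack=[T / ( T * ( F] ptr=11 lookahead=) remaining=[) - num ) / num $]
Step 21: reduce T->F. Stack=[T / ( T * ( T] ptr=11 lookahead=) remaining=[) - num ) / num $]
Step 22: reduce E->T. Stack=[T / ( T * ( E] ptr=11 lookahead=) remaining=[) - num ) / num $]
Step 23: shift ). Stack=[T / ( T * ( E )] ptr=12 lookahead=- remaining=[- num ) / num $]
Step 24: reduce F->( E ). Stack=[T / ( T * F] ptr=12 lookahead=- remaining=[- num ) / num $]
Step 25: reduce T->T * F. Stack=[T / ( T] ptr=12 lookahead=- remaining=[- num ) / num $]
Step 26: reduce E->T. Stack=[T / ( E] ptr=12 lookahead=- remaining=[- num ) / num $]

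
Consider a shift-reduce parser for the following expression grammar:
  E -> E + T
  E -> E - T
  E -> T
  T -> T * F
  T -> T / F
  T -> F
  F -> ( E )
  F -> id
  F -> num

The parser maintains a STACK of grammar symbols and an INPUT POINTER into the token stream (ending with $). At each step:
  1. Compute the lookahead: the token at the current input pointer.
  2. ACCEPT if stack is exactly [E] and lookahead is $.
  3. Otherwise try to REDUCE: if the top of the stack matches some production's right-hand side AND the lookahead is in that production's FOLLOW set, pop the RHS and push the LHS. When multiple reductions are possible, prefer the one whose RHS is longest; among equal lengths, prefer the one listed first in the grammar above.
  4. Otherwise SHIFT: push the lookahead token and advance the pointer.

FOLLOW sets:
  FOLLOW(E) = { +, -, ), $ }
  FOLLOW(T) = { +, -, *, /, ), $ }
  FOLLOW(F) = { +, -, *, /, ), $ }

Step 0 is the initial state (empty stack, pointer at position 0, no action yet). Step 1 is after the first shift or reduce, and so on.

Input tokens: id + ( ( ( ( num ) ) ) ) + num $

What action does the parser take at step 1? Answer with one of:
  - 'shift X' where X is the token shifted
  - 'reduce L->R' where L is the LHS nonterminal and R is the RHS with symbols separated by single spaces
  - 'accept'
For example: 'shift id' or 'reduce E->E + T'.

Step 1: shift id. Stack=[id] ptr=1 lookahead=+ remaining=[+ ( ( ( ( num ) ) ) ) + num $]

Answer: shift id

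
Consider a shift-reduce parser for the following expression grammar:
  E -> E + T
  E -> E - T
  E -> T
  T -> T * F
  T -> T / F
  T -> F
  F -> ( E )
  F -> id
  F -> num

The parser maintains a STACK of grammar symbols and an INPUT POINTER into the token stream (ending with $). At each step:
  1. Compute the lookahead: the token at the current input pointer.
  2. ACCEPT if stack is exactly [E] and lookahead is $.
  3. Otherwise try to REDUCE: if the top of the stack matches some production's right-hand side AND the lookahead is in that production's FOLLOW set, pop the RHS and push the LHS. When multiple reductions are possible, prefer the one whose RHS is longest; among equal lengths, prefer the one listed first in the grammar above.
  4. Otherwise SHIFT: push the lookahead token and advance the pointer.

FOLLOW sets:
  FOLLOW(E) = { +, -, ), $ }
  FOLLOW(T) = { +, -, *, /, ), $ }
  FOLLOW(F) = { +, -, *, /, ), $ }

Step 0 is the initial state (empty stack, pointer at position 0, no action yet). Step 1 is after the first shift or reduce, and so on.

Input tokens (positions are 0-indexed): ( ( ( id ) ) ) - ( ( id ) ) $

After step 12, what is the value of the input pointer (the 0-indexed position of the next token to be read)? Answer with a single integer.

Answer: 6

Derivation:
Step 1: shift (. Stack=[(] ptr=1 lookahead=( remaining=[( ( id ) ) ) - ( ( id ) ) $]
Step 2: shift (. Stack=[( (] ptr=2 lookahead=( remaining=[( id ) ) ) - ( ( id ) ) $]
Step 3: shift (. Stack=[( ( (] ptr=3 lookahead=id remaining=[id ) ) ) - ( ( id ) ) $]
Step 4: shift id. Stack=[( ( ( id] ptr=4 lookahead=) remaining=[) ) ) - ( ( id ) ) $]
Step 5: reduce F->id. Stack=[( ( ( F] ptr=4 lookahead=) remaining=[) ) ) - ( ( id ) ) $]
Step 6: reduce T->F. Stack=[( ( ( T] ptr=4 lookahead=) remaining=[) ) ) - ( ( id ) ) $]
Step 7: reduce E->T. Stack=[( ( ( E] ptr=4 lookahead=) remaining=[) ) ) - ( ( id ) ) $]
Step 8: shift ). Stack=[( ( ( E )] ptr=5 lookahead=) remaining=[) ) - ( ( id ) ) $]
Step 9: reduce F->( E ). Stack=[( ( F] ptr=5 lookahead=) remaining=[) ) - ( ( id ) ) $]
Step 10: reduce T->F. Stack=[( ( T] ptr=5 lookahead=) remaining=[) ) - ( ( id ) ) $]
Step 11: reduce E->T. Stack=[( ( E] ptr=5 lookahead=) remaining=[) ) - ( ( id ) ) $]
Step 12: shift ). Stack=[( ( E )] ptr=6 lookahead=) remaining=[) - ( ( id ) ) $]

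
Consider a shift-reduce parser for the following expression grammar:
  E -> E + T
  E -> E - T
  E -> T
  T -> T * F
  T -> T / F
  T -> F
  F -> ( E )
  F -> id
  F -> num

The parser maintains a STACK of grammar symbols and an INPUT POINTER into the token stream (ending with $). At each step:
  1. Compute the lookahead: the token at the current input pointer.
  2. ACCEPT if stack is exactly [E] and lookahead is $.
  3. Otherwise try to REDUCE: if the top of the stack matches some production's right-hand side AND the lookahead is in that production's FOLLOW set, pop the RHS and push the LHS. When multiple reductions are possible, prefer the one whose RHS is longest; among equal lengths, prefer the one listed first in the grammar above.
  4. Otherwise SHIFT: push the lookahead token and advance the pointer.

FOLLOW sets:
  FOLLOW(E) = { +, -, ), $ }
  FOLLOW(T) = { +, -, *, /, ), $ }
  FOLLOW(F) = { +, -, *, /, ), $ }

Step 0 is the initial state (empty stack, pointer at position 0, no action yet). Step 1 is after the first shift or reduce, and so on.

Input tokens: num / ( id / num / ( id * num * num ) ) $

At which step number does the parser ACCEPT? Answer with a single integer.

Step 1: shift num. Stack=[num] ptr=1 lookahead=/ remaining=[/ ( id / num / ( id * num * num ) ) $]
Step 2: reduce F->num. Stack=[F] ptr=1 lookahead=/ remaining=[/ ( id / num / ( id * num * num ) ) $]
Step 3: reduce T->F. Stack=[T] ptr=1 lookahead=/ remaining=[/ ( id / num / ( id * num * num ) ) $]
Step 4: shift /. Stack=[T /] ptr=2 lookahead=( remaining=[( id / num / ( id * num * num ) ) $]
Step 5: shift (. Stack=[T / (] ptr=3 lookahead=id remaining=[id / num / ( id * num * num ) ) $]
Step 6: shift id. Stack=[T / ( id] ptr=4 lookahead=/ remaining=[/ num / ( id * num * num ) ) $]
Step 7: reduce F->id. Stack=[T / ( F] ptr=4 lookahead=/ remaining=[/ num / ( id * num * num ) ) $]
Step 8: reduce T->F. Stack=[T / ( T] ptr=4 lookahead=/ remaining=[/ num / ( id * num * num ) ) $]
Step 9: shift /. Stack=[T / ( T /] ptr=5 lookahead=num remaining=[num / ( id * num * num ) ) $]
Step 10: shift num. Stack=[T / ( T / num] ptr=6 lookahead=/ remaining=[/ ( id * num * num ) ) $]
Step 11: reduce F->num. Stack=[T / ( T / F] ptr=6 lookahead=/ remaining=[/ ( id * num * num ) ) $]
Step 12: reduce T->T / F. Stack=[T / ( T] ptr=6 lookahead=/ remaining=[/ ( id * num * num ) ) $]
Step 13: shift /. Stack=[T / ( T /] ptr=7 lookahead=( remaining=[( id * num * num ) ) $]
Step 14: shift (. Stack=[T / ( T / (] ptr=8 lookahead=id remaining=[id * num * num ) ) $]
Step 15: shift id. Stack=[T / ( T / ( id] ptr=9 lookahead=* remaining=[* num * num ) ) $]
Step 16: reduce F->id. Stack=[T / ( T / ( F] ptr=9 lookahead=* remaining=[* num * num ) ) $]
Step 17: reduce T->F. Stack=[T / ( T / ( T] ptr=9 lookahead=* remaining=[* num * num ) ) $]
Step 18: shift *. Stack=[T / ( T / ( T *] ptr=10 lookahead=num remaining=[num * num ) ) $]
Step 19: shift num. Stack=[T / ( T / ( T * num] ptr=11 lookahead=* remaining=[* num ) ) $]
Step 20: reduce F->num. Stack=[T / ( T / ( T * F] ptr=11 lookahead=* remaining=[* num ) ) $]
Step 21: reduce T->T * F. Stack=[T / ( T / ( T] ptr=11 lookahead=* remaining=[* num ) ) $]
Step 22: shift *. Stack=[T / ( T / ( T *] ptr=12 lookahead=num remaining=[num ) ) $]
Step 23: shift num. Stack=[T / ( T / ( T * num] ptr=13 lookahead=) remaining=[) ) $]
Step 24: reduce F->num. Stack=[T / ( T / ( T * F] ptr=13 lookahead=) remaining=[) ) $]
Step 25: reduce T->T * F. Stack=[T / ( T / ( T] ptr=13 lookahead=) remaining=[) ) $]
Step 26: reduce E->T. Stack=[T / ( T / ( E] ptr=13 lookahead=) remaining=[) ) $]
Step 27: shift ). Stack=[T / ( T / ( E )] ptr=14 lookahead=) remaining=[) $]
Step 28: reduce F->( E ). Stack=[T / ( T / F] ptr=14 lookahead=) remaining=[) $]
Step 29: reduce T->T / F. Stack=[T / ( T] ptr=14 lookahead=) remaining=[) $]
Step 30: reduce E->T. Stack=[T / ( E] ptr=14 lookahead=) remaining=[) $]
Step 31: shift ). Stack=[T / ( E )] ptr=15 lookahead=$ remaining=[$]
Step 32: reduce F->( E ). Stack=[T / F] ptr=15 lookahead=$ remaining=[$]
Step 33: reduce T->T / F. Stack=[T] ptr=15 lookahead=$ remaining=[$]
Step 34: reduce E->T. Stack=[E] ptr=15 lookahead=$ remaining=[$]
Step 35: accept. Stack=[E] ptr=15 lookahead=$ remaining=[$]

Answer: 35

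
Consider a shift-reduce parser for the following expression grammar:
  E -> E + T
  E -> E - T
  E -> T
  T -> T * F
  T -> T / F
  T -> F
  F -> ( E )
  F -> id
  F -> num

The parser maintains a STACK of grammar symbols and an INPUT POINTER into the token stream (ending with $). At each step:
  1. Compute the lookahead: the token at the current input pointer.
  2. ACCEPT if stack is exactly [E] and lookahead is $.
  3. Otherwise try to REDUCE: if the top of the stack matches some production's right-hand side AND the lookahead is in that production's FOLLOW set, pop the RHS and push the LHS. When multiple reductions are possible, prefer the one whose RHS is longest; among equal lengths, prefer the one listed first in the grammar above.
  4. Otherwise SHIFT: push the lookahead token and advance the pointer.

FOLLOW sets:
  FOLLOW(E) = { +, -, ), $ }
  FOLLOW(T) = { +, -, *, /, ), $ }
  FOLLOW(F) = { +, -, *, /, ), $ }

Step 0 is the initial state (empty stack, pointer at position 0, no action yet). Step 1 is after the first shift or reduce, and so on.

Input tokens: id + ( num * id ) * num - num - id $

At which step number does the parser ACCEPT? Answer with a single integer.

Step 1: shift id. Stack=[id] ptr=1 lookahead=+ remaining=[+ ( num * id ) * num - num - id $]
Step 2: reduce F->id. Stack=[F] ptr=1 lookahead=+ remaining=[+ ( num * id ) * num - num - id $]
Step 3: reduce T->F. Stack=[T] ptr=1 lookahead=+ remaining=[+ ( num * id ) * num - num - id $]
Step 4: reduce E->T. Stack=[E] ptr=1 lookahead=+ remaining=[+ ( num * id ) * num - num - id $]
Step 5: shift +. Stack=[E +] ptr=2 lookahead=( remaining=[( num * id ) * num - num - id $]
Step 6: shift (. Stack=[E + (] ptr=3 lookahead=num remaining=[num * id ) * num - num - id $]
Step 7: shift num. Stack=[E + ( num] ptr=4 lookahead=* remaining=[* id ) * num - num - id $]
Step 8: reduce F->num. Stack=[E + ( F] ptr=4 lookahead=* remaining=[* id ) * num - num - id $]
Step 9: reduce T->F. Stack=[E + ( T] ptr=4 lookahead=* remaining=[* id ) * num - num - id $]
Step 10: shift *. Stack=[E + ( T *] ptr=5 lookahead=id remaining=[id ) * num - num - id $]
Step 11: shift id. Stack=[E + ( T * id] ptr=6 lookahead=) remaining=[) * num - num - id $]
Step 12: reduce F->id. Stack=[E + ( T * F] ptr=6 lookahead=) remaining=[) * num - num - id $]
Step 13: reduce T->T * F. Stack=[E + ( T] ptr=6 lookahead=) remaining=[) * num - num - id $]
Step 14: reduce E->T. Stack=[E + ( E] ptr=6 lookahead=) remaining=[) * num - num - id $]
Step 15: shift ). Stack=[E + ( E )] ptr=7 lookahead=* remaining=[* num - num - id $]
Step 16: reduce F->( E ). Stack=[E + F] ptr=7 lookahead=* remaining=[* num - num - id $]
Step 17: reduce T->F. Stack=[E + T] ptr=7 lookahead=* remaining=[* num - num - id $]
Step 18: shift *. Stack=[E + T *] ptr=8 lookahead=num remaining=[num - num - id $]
Step 19: shift num. Stack=[E + T * num] ptr=9 lookahead=- remaining=[- num - id $]
Step 20: reduce F->num. Stack=[E + T * F] ptr=9 lookahead=- remaining=[- num - id $]
Step 21: reduce T->T * F. Stack=[E + T] ptr=9 lookahead=- remaining=[- num - id $]
Step 22: reduce E->E + T. Stack=[E] ptr=9 lookahead=- remaining=[- num - id $]
Step 23: shift -. Stack=[E -] ptr=10 lookahead=num remaining=[num - id $]
Step 24: shift num. Stack=[E - num] ptr=11 lookahead=- remaining=[- id $]
Step 25: reduce F->num. Stack=[E - F] ptr=11 lookahead=- remaining=[- id $]
Step 26: reduce T->F. Stack=[E - T] ptr=11 lookahead=- remaining=[- id $]
Step 27: reduce E->E - T. Stack=[E] ptr=11 lookahead=- remaining=[- id $]
Step 28: shift -. Stack=[E -] ptr=12 lookahead=id remaining=[id $]
Step 29: shift id. Stack=[E - id] ptr=13 lookahead=$ remaining=[$]
Step 30: reduce F->id. Stack=[E - F] ptr=13 lookahead=$ remaining=[$]
Step 31: reduce T->F. Stack=[E - T] ptr=13 lookahead=$ remaining=[$]
Step 32: reduce E->E - T. Stack=[E] ptr=13 lookahead=$ remaining=[$]
Step 33: accept. Stack=[E] ptr=13 lookahead=$ remaining=[$]

Answer: 33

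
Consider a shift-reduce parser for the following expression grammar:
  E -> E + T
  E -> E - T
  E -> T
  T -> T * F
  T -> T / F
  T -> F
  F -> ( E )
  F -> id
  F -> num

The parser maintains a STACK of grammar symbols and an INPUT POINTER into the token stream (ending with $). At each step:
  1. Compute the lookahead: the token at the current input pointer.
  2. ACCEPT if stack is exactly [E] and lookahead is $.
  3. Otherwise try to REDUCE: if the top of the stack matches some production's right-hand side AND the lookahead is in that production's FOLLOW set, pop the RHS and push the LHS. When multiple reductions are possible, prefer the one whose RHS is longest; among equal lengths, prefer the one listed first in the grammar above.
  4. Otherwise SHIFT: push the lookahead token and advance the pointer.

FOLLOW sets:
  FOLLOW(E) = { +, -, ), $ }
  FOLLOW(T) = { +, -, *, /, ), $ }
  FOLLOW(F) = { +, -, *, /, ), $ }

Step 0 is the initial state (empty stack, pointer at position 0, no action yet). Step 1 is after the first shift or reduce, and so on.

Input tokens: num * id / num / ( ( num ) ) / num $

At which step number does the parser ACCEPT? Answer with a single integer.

Answer: 31

Derivation:
Step 1: shift num. Stack=[num] ptr=1 lookahead=* remaining=[* id / num / ( ( num ) ) / num $]
Step 2: reduce F->num. Stack=[F] ptr=1 lookahead=* remaining=[* id / num / ( ( num ) ) / num $]
Step 3: reduce T->F. Stack=[T] ptr=1 lookahead=* remaining=[* id / num / ( ( num ) ) / num $]
Step 4: shift *. Stack=[T *] ptr=2 lookahead=id remaining=[id / num / ( ( num ) ) / num $]
Step 5: shift id. Stack=[T * id] ptr=3 lookahead=/ remaining=[/ num / ( ( num ) ) / num $]
Step 6: reduce F->id. Stack=[T * F] ptr=3 lookahead=/ remaining=[/ num / ( ( num ) ) / num $]
Step 7: reduce T->T * F. Stack=[T] ptr=3 lookahead=/ remaining=[/ num / ( ( num ) ) / num $]
Step 8: shift /. Stack=[T /] ptr=4 lookahead=num remaining=[num / ( ( num ) ) / num $]
Step 9: shift num. Stack=[T / num] ptr=5 lookahead=/ remaining=[/ ( ( num ) ) / num $]
Step 10: reduce F->num. Stack=[T / F] ptr=5 lookahead=/ remaining=[/ ( ( num ) ) / num $]
Step 11: reduce T->T / F. Stack=[T] ptr=5 lookahead=/ remaining=[/ ( ( num ) ) / num $]
Step 12: shift /. Stack=[T /] ptr=6 lookahead=( remaining=[( ( num ) ) / num $]
Step 13: shift (. Stack=[T / (] ptr=7 lookahead=( remaining=[( num ) ) / num $]
Step 14: shift (. Stack=[T / ( (] ptr=8 lookahead=num remaining=[num ) ) / num $]
Step 15: shift num. Stack=[T / ( ( num] ptr=9 lookahead=) remaining=[) ) / num $]
Step 16: reduce F->num. Stack=[T / ( ( F] ptr=9 lookahead=) remaining=[) ) / num $]
Step 17: reduce T->F. Stack=[T / ( ( T] ptr=9 lookahead=) remaining=[) ) / num $]
Step 18: reduce E->T. Stack=[T / ( ( E] ptr=9 lookahead=) remaining=[) ) / num $]
Step 19: shift ). Stack=[T / ( ( E )] ptr=10 lookahead=) remaining=[) / num $]
Step 20: reduce F->( E ). Stack=[T / ( F] ptr=10 lookahead=) remaining=[) / num $]
Step 21: reduce T->F. Stack=[T / ( T] ptr=10 lookahead=) remaining=[) / num $]
Step 22: reduce E->T. Stack=[T / ( E] ptr=10 lookahead=) remaining=[) / num $]
Step 23: shift ). Stack=[T / ( E )] ptr=11 lookahead=/ remaining=[/ num $]
Step 24: reduce F->( E ). Stack=[T / F] ptr=11 lookahead=/ remaining=[/ num $]
Step 25: reduce T->T / F. Stack=[T] ptr=11 lookahead=/ remaining=[/ num $]
Step 26: shift /. Stack=[T /] ptr=12 lookahead=num remaining=[num $]
Step 27: shift num. Stack=[T / num] ptr=13 lookahead=$ remaining=[$]
Step 28: reduce F->num. Stack=[T / F] ptr=13 lookahead=$ remaining=[$]
Step 29: reduce T->T / F. Stack=[T] ptr=13 lookahead=$ remaining=[$]
Step 30: reduce E->T. Stack=[E] ptr=13 lookahead=$ remaining=[$]
Step 31: accept. Stack=[E] ptr=13 lookahead=$ remaining=[$]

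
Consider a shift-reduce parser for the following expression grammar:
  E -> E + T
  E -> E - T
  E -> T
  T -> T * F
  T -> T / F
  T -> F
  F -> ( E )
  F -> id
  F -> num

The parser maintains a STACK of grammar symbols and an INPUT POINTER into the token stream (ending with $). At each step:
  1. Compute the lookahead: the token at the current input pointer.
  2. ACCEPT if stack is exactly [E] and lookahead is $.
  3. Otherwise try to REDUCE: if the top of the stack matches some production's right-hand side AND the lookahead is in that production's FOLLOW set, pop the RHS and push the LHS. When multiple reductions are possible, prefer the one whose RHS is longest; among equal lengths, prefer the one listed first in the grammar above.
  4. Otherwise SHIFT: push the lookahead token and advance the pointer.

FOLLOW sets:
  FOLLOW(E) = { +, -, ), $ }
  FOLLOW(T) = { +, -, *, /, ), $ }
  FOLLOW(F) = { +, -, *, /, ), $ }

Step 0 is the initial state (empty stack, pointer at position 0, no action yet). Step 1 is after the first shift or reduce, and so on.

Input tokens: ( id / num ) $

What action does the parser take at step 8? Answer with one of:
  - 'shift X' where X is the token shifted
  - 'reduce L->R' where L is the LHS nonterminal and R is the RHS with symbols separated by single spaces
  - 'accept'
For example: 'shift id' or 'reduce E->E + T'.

Step 1: shift (. Stack=[(] ptr=1 lookahead=id remaining=[id / num ) $]
Step 2: shift id. Stack=[( id] ptr=2 lookahead=/ remaining=[/ num ) $]
Step 3: reduce F->id. Stack=[( F] ptr=2 lookahead=/ remaining=[/ num ) $]
Step 4: reduce T->F. Stack=[( T] ptr=2 lookahead=/ remaining=[/ num ) $]
Step 5: shift /. Stack=[( T /] ptr=3 lookahead=num remaining=[num ) $]
Step 6: shift num. Stack=[( T / num] ptr=4 lookahead=) remaining=[) $]
Step 7: reduce F->num. Stack=[( T / F] ptr=4 lookahead=) remaining=[) $]
Step 8: reduce T->T / F. Stack=[( T] ptr=4 lookahead=) remaining=[) $]

Answer: reduce T->T / F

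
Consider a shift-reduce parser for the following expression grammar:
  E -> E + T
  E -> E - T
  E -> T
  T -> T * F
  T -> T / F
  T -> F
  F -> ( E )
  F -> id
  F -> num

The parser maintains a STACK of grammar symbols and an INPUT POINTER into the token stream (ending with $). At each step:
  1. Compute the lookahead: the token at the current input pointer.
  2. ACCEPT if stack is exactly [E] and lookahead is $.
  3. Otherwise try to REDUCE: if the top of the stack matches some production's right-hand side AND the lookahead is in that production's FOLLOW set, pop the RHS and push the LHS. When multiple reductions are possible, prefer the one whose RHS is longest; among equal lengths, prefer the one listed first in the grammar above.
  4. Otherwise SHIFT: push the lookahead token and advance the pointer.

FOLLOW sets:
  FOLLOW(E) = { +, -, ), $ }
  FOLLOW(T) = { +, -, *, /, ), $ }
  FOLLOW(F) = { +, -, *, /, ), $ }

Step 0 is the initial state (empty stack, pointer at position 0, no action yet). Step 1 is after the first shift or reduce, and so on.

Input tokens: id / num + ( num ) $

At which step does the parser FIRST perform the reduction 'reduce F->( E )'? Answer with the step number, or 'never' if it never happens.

Step 1: shift id. Stack=[id] ptr=1 lookahead=/ remaining=[/ num + ( num ) $]
Step 2: reduce F->id. Stack=[F] ptr=1 lookahead=/ remaining=[/ num + ( num ) $]
Step 3: reduce T->F. Stack=[T] ptr=1 lookahead=/ remaining=[/ num + ( num ) $]
Step 4: shift /. Stack=[T /] ptr=2 lookahead=num remaining=[num + ( num ) $]
Step 5: shift num. Stack=[T / num] ptr=3 lookahead=+ remaining=[+ ( num ) $]
Step 6: reduce F->num. Stack=[T / F] ptr=3 lookahead=+ remaining=[+ ( num ) $]
Step 7: reduce T->T / F. Stack=[T] ptr=3 lookahead=+ remaining=[+ ( num ) $]
Step 8: reduce E->T. Stack=[E] ptr=3 lookahead=+ remaining=[+ ( num ) $]
Step 9: shift +. Stack=[E +] ptr=4 lookahead=( remaining=[( num ) $]
Step 10: shift (. Stack=[E + (] ptr=5 lookahead=num remaining=[num ) $]
Step 11: shift num. Stack=[E + ( num] ptr=6 lookahead=) remaining=[) $]
Step 12: reduce F->num. Stack=[E + ( F] ptr=6 lookahead=) remaining=[) $]
Step 13: reduce T->F. Stack=[E + ( T] ptr=6 lookahead=) remaining=[) $]
Step 14: reduce E->T. Stack=[E + ( E] ptr=6 lookahead=) remaining=[) $]
Step 15: shift ). Stack=[E + ( E )] ptr=7 lookahead=$ remaining=[$]
Step 16: reduce F->( E ). Stack=[E + F] ptr=7 lookahead=$ remaining=[$]

Answer: 16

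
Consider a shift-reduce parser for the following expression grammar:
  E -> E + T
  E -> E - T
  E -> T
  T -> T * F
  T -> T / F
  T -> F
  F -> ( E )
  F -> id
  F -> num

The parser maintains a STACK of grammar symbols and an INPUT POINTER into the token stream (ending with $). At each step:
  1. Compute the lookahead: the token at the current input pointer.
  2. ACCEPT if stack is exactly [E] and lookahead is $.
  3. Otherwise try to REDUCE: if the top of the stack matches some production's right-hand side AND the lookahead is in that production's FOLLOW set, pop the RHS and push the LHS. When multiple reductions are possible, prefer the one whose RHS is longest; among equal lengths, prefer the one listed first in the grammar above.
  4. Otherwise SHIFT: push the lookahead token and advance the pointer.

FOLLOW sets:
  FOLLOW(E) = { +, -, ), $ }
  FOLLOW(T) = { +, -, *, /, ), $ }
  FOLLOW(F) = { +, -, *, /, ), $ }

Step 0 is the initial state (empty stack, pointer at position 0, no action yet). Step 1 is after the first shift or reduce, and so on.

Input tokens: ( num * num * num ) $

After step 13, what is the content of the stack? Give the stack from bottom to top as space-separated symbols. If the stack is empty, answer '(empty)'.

Step 1: shift (. Stack=[(] ptr=1 lookahead=num remaining=[num * num * num ) $]
Step 2: shift num. Stack=[( num] ptr=2 lookahead=* remaining=[* num * num ) $]
Step 3: reduce F->num. Stack=[( F] ptr=2 lookahead=* remaining=[* num * num ) $]
Step 4: reduce T->F. Stack=[( T] ptr=2 lookahead=* remaining=[* num * num ) $]
Step 5: shift *. Stack=[( T *] ptr=3 lookahead=num remaining=[num * num ) $]
Step 6: shift num. Stack=[( T * num] ptr=4 lookahead=* remaining=[* num ) $]
Step 7: reduce F->num. Stack=[( T * F] ptr=4 lookahead=* remaining=[* num ) $]
Step 8: reduce T->T * F. Stack=[( T] ptr=4 lookahead=* remaining=[* num ) $]
Step 9: shift *. Stack=[( T *] ptr=5 lookahead=num remaining=[num ) $]
Step 10: shift num. Stack=[( T * num] ptr=6 lookahead=) remaining=[) $]
Step 11: reduce F->num. Stack=[( T * F] ptr=6 lookahead=) remaining=[) $]
Step 12: reduce T->T * F. Stack=[( T] ptr=6 lookahead=) remaining=[) $]
Step 13: reduce E->T. Stack=[( E] ptr=6 lookahead=) remaining=[) $]

Answer: ( E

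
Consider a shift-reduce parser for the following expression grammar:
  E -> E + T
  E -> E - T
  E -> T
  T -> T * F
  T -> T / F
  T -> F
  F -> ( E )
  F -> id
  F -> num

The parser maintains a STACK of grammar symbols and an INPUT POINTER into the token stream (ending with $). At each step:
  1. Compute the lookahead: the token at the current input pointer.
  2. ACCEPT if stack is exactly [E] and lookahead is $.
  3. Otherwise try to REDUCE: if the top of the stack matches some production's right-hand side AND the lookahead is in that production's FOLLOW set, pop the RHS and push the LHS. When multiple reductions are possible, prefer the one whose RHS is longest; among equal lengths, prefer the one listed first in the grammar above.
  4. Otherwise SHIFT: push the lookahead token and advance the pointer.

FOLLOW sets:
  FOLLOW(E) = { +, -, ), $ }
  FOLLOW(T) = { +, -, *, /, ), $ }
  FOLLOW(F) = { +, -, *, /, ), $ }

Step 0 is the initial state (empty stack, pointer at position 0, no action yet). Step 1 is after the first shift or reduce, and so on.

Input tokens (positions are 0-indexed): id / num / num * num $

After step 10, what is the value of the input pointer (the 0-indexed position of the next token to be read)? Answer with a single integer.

Step 1: shift id. Stack=[id] ptr=1 lookahead=/ remaining=[/ num / num * num $]
Step 2: reduce F->id. Stack=[F] ptr=1 lookahead=/ remaining=[/ num / num * num $]
Step 3: reduce T->F. Stack=[T] ptr=1 lookahead=/ remaining=[/ num / num * num $]
Step 4: shift /. Stack=[T /] ptr=2 lookahead=num remaining=[num / num * num $]
Step 5: shift num. Stack=[T / num] ptr=3 lookahead=/ remaining=[/ num * num $]
Step 6: reduce F->num. Stack=[T / F] ptr=3 lookahead=/ remaining=[/ num * num $]
Step 7: reduce T->T / F. Stack=[T] ptr=3 lookahead=/ remaining=[/ num * num $]
Step 8: shift /. Stack=[T /] ptr=4 lookahead=num remaining=[num * num $]
Step 9: shift num. Stack=[T / num] ptr=5 lookahead=* remaining=[* num $]
Step 10: reduce F->num. Stack=[T / F] ptr=5 lookahead=* remaining=[* num $]

Answer: 5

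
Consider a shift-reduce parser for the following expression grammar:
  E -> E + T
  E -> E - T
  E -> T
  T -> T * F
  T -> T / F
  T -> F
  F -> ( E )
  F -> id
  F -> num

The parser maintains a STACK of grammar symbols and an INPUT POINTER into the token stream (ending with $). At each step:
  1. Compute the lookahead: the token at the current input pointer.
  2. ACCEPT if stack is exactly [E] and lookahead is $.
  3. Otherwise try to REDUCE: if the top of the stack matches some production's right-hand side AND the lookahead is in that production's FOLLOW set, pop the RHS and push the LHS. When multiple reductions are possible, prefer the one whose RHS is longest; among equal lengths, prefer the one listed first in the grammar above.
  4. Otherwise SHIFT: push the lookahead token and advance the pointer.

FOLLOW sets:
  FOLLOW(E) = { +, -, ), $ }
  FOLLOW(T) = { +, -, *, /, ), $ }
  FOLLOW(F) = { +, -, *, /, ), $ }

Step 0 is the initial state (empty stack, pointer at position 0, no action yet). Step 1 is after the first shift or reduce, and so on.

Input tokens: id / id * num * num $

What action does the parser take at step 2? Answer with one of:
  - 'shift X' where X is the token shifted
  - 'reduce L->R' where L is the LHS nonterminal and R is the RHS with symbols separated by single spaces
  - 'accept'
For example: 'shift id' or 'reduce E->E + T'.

Step 1: shift id. Stack=[id] ptr=1 lookahead=/ remaining=[/ id * num * num $]
Step 2: reduce F->id. Stack=[F] ptr=1 lookahead=/ remaining=[/ id * num * num $]

Answer: reduce F->id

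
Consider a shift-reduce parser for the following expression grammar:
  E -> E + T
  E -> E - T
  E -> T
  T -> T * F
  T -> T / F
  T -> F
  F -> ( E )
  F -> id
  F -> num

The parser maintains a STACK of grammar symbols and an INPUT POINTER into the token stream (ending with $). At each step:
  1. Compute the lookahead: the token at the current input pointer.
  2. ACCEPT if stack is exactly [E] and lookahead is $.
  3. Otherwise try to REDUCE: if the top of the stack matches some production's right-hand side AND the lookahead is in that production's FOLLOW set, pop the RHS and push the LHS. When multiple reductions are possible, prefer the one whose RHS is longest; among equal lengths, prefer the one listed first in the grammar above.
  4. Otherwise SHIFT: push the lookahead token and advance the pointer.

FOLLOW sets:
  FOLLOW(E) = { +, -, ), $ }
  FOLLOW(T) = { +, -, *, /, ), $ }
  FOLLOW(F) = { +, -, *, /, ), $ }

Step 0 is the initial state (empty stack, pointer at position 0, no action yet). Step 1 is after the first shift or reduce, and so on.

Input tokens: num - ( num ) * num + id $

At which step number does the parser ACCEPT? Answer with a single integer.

Step 1: shift num. Stack=[num] ptr=1 lookahead=- remaining=[- ( num ) * num + id $]
Step 2: reduce F->num. Stack=[F] ptr=1 lookahead=- remaining=[- ( num ) * num + id $]
Step 3: reduce T->F. Stack=[T] ptr=1 lookahead=- remaining=[- ( num ) * num + id $]
Step 4: reduce E->T. Stack=[E] ptr=1 lookahead=- remaining=[- ( num ) * num + id $]
Step 5: shift -. Stack=[E -] ptr=2 lookahead=( remaining=[( num ) * num + id $]
Step 6: shift (. Stack=[E - (] ptr=3 lookahead=num remaining=[num ) * num + id $]
Step 7: shift num. Stack=[E - ( num] ptr=4 lookahead=) remaining=[) * num + id $]
Step 8: reduce F->num. Stack=[E - ( F] ptr=4 lookahead=) remaining=[) * num + id $]
Step 9: reduce T->F. Stack=[E - ( T] ptr=4 lookahead=) remaining=[) * num + id $]
Step 10: reduce E->T. Stack=[E - ( E] ptr=4 lookahead=) remaining=[) * num + id $]
Step 11: shift ). Stack=[E - ( E )] ptr=5 lookahead=* remaining=[* num + id $]
Step 12: reduce F->( E ). Stack=[E - F] ptr=5 lookahead=* remaining=[* num + id $]
Step 13: reduce T->F. Stack=[E - T] ptr=5 lookahead=* remaining=[* num + id $]
Step 14: shift *. Stack=[E - T *] ptr=6 lookahead=num remaining=[num + id $]
Step 15: shift num. Stack=[E - T * num] ptr=7 lookahead=+ remaining=[+ id $]
Step 16: reduce F->num. Stack=[E - T * F] ptr=7 lookahead=+ remaining=[+ id $]
Step 17: reduce T->T * F. Stack=[E - T] ptr=7 lookahead=+ remaining=[+ id $]
Step 18: reduce E->E - T. Stack=[E] ptr=7 lookahead=+ remaining=[+ id $]
Step 19: shift +. Stack=[E +] ptr=8 lookahead=id remaining=[id $]
Step 20: shift id. Stack=[E + id] ptr=9 lookahead=$ remaining=[$]
Step 21: reduce F->id. Stack=[E + F] ptr=9 lookahead=$ remaining=[$]
Step 22: reduce T->F. Stack=[E + T] ptr=9 lookahead=$ remaining=[$]
Step 23: reduce E->E + T. Stack=[E] ptr=9 lookahead=$ remaining=[$]
Step 24: accept. Stack=[E] ptr=9 lookahead=$ remaining=[$]

Answer: 24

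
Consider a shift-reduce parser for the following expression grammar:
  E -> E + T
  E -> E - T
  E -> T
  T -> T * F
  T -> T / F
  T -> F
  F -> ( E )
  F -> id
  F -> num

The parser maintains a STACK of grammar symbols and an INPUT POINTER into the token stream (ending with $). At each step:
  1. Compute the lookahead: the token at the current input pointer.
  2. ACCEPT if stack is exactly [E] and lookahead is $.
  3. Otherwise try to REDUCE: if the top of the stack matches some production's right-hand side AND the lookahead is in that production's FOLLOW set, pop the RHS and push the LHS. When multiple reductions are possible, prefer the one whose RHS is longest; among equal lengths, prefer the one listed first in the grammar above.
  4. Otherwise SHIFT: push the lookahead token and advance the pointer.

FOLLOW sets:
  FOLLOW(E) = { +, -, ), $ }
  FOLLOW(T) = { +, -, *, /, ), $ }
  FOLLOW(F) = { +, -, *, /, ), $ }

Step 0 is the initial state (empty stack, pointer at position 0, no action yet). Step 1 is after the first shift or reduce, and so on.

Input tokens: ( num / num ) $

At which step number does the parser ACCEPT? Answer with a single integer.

Answer: 14

Derivation:
Step 1: shift (. Stack=[(] ptr=1 lookahead=num remaining=[num / num ) $]
Step 2: shift num. Stack=[( num] ptr=2 lookahead=/ remaining=[/ num ) $]
Step 3: reduce F->num. Stack=[( F] ptr=2 lookahead=/ remaining=[/ num ) $]
Step 4: reduce T->F. Stack=[( T] ptr=2 lookahead=/ remaining=[/ num ) $]
Step 5: shift /. Stack=[( T /] ptr=3 lookahead=num remaining=[num ) $]
Step 6: shift num. Stack=[( T / num] ptr=4 lookahead=) remaining=[) $]
Step 7: reduce F->num. Stack=[( T / F] ptr=4 lookahead=) remaining=[) $]
Step 8: reduce T->T / F. Stack=[( T] ptr=4 lookahead=) remaining=[) $]
Step 9: reduce E->T. Stack=[( E] ptr=4 lookahead=) remaining=[) $]
Step 10: shift ). Stack=[( E )] ptr=5 lookahead=$ remaining=[$]
Step 11: reduce F->( E ). Stack=[F] ptr=5 lookahead=$ remaining=[$]
Step 12: reduce T->F. Stack=[T] ptr=5 lookahead=$ remaining=[$]
Step 13: reduce E->T. Stack=[E] ptr=5 lookahead=$ remaining=[$]
Step 14: accept. Stack=[E] ptr=5 lookahead=$ remaining=[$]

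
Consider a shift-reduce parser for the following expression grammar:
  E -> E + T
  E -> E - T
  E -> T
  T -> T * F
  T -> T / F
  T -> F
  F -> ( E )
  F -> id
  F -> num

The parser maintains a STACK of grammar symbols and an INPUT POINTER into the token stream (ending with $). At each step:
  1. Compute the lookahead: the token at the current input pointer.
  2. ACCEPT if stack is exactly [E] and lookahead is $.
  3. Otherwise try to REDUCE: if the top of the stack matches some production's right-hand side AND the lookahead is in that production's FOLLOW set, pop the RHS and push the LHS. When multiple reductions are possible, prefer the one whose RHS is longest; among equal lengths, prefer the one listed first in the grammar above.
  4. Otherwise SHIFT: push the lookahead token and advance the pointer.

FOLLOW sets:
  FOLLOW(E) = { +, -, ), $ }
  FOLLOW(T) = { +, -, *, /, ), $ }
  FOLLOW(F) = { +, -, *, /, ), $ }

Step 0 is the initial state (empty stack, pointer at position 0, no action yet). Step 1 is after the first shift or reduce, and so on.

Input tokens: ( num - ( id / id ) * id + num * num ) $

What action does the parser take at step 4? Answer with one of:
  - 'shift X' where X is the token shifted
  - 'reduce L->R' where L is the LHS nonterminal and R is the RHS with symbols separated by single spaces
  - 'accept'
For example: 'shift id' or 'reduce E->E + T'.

Step 1: shift (. Stack=[(] ptr=1 lookahead=num remaining=[num - ( id / id ) * id + num * num ) $]
Step 2: shift num. Stack=[( num] ptr=2 lookahead=- remaining=[- ( id / id ) * id + num * num ) $]
Step 3: reduce F->num. Stack=[( F] ptr=2 lookahead=- remaining=[- ( id / id ) * id + num * num ) $]
Step 4: reduce T->F. Stack=[( T] ptr=2 lookahead=- remaining=[- ( id / id ) * id + num * num ) $]

Answer: reduce T->F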